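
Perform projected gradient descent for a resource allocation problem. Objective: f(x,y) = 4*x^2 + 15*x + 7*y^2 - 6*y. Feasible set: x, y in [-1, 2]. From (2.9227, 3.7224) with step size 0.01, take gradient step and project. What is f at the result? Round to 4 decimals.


Step 1: Compute gradient at (2.9227, 3.7224).
grad_x = 2*4*2.9227 + 15 = 38.3816
grad_y = 2*7*3.7224 - 6 = 46.1136
Step 2: Gradient step.
x_raw = 2.9227 - 0.01*38.3816 = 2.5389
y_raw = 3.7224 - 0.01*46.1136 = 3.2613
Step 3: Project onto [-1, 2].
x_proj = clip(2.5389) = 2.0
y_proj = clip(3.2613) = 2.0
Step 4: Evaluate f.
f(2.0, 2.0) = 62.0


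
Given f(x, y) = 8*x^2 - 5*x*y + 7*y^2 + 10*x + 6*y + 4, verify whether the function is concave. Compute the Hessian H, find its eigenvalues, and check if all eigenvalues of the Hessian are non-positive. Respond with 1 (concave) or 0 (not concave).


The Hessian of f(x,y) = 8*x^2 - 5*x*y + 7*y^2 + 10*x + 6*y + 4 is:
H = [[16, -5], [-5, 14]]
Trace = 16 + 14 = 30
Determinant = 16*14 - (-5)^2 = 199
Discriminant = (30)^2 - 4*199 = 104.0
Eigenvalues: lambda_1 = 9.901, lambda_2 = 20.099
The function is not concave.

0


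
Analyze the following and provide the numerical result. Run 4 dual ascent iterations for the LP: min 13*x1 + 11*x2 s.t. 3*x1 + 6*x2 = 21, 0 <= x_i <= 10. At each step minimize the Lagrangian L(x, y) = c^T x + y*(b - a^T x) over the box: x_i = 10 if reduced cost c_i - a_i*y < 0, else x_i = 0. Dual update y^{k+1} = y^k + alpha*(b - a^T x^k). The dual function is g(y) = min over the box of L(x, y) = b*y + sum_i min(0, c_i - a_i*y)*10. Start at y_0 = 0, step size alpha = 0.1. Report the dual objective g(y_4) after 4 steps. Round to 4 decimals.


Dual ascent for LP: min 13*x1 + 11*x2, 3*x1 + 6*x2 = 21, 0 <= x_i <= 10
Step 1: y^k = 0.0, reduced costs: (13.0, 11.0)
  x^k = (0.0, 0.0), subgradient = b - a^T x = 21.0
  y^{k+1} = 0.0 + 0.1*21.0 = 2.1
Step 2: y^k = 2.1, reduced costs: (6.7, -1.6)
  x^k = (0.0, 10.0), subgradient = b - a^T x = -39.0
  y^{k+1} = 2.1 + 0.1*-39.0 = -1.8
Step 3: y^k = -1.8, reduced costs: (18.4, 21.8)
  x^k = (0.0, 0.0), subgradient = b - a^T x = 21.0
  y^{k+1} = -1.8 + 0.1*21.0 = 0.3
Step 4: y^k = 0.3, reduced costs: (12.1, 9.2)
  x^k = (0.0, 0.0), subgradient = b - a^T x = 21.0
  y^{k+1} = 0.3 + 0.1*21.0 = 2.4
Dual objective at y_4 = 2.4: reduced costs (5.8, -3.4), box minimizer x = (0.0, 10.0)
g(y_4) = b*y + (c1 - a1*y)*x1 + (c2 - a2*y)*x2 = 21*2.4 + 5.8*0.0 + (-3.4)*10.0 = 50.4 + 0.0 - 34.0 = 16.4


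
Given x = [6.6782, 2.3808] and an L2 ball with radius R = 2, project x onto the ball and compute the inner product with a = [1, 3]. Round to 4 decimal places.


Step 1: Compute ||x|| (intermediates to 6 decimals).
||x|| = sqrt(6.6782^2 + 2.3808^2) = 7.089892
Step 2: Project.
Since ||x|| > R, scale = R/||x|| = 2/7.089892 = 0.282092, proj(x) = scale * x
proj(x) = [1.883867, 0.671605]
Step 3: Dot product.
a^T * proj(x) = 1*1.883867 + 3*0.671605 = 3.8987


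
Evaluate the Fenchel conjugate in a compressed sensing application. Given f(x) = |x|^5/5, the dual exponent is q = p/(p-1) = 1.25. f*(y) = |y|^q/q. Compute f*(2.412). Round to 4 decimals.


The conjugate exponent q satisfies 1/p + 1/q = 1.
p = 5, so q = 5/(5 - 1) = 1.25
|y|^q = 2.412^1.25 = 3.0059
f*(2.412) = 3.0059 / 1.25 = 2.4047


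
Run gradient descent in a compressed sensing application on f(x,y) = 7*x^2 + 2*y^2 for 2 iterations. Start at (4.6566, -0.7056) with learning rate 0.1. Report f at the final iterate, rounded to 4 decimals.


Gradient descent on f(x,y) = 7*x^2 + 2*y^2.
Starting point: (4.6566, -0.7056), alpha = 0.1
Step 1: grad_x = 2*7*4.6566 = 65.1924, grad_y = 2*2*-0.7056 = -2.8224
  x_1 = 4.6566 - 0.1*65.1924 = -1.8626
  y_1 = -0.7056 - 0.1*-2.8224 = -0.4234
Step 2: grad_x = 2*7*-1.8626 = -26.077, grad_y = 2*2*-0.4234 = -1.6934
  x_2 = -1.8626 - 0.1*-26.077 = 0.7451
  y_2 = -0.4234 - 0.1*-1.6934 = -0.254
f(0.7451, -0.254) = 7*0.7451^2 + 2*(-0.254)^2 = 4.0148


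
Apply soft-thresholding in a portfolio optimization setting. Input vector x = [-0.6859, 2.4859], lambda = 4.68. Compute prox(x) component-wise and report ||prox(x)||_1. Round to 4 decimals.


Soft-thresholding with lambda = 4.68:
prox(-0.6859) = sign(-0.6859)*max(|-0.6859| - 4.68, 0) = 0.0
prox(2.4859) = sign(2.4859)*max(|2.4859| - 4.68, 0) = 0.0
prox(x) = [0.0, 0.0]
||prox(x)||_1 = 0.0 + 0.0 = 0.0


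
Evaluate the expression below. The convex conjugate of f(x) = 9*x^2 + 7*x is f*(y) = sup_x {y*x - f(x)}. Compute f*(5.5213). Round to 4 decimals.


f*(y) = sup_x {y*x - a*x^2 - b*x} = sup_x {(y-b)*x - a*x^2}
FOC: (y - b) - 2a*x = 0 => x* = (y - b)/(2a)
x* = (5.5213 - 7)/(2*9) = -0.0822
f*(5.5213) = (y-b)^2/(4a) = (5.5213 - 7)^2/(4*9)
= 2.1866/36 = 0.0607


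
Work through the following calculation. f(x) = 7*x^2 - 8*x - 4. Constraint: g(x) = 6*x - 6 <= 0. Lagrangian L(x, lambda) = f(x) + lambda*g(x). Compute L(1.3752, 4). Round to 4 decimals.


Step 1: Evaluate f(x).
f(1.3752) = 7*1.3752^2 - 8*1.3752 - 4 = -1.7634
Step 2: Evaluate g(x).
g(1.3752) = 6*1.3752 - 6 = 2.2512
Step 3: Compute Lagrangian.
L = -1.7634 + 4*2.2512 = 7.2414


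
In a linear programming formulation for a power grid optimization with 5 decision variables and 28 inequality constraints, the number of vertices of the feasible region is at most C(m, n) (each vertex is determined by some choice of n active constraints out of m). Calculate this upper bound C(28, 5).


Each vertex corresponds to some choice of n active constraints out of m, so the number of vertices is at most C(m, n) = m! / (n!(m-n)!).
m = 28, n = 5
Numerator: 28 * 27 * 26 * 25 * 24
Denominator: 5! = 120
C(28, 5) = 98280


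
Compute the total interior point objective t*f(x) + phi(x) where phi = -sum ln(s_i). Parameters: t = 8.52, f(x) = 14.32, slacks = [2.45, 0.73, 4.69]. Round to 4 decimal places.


Step 1: Compute log-barrier.
ln values: [0.8961, -0.3147, 1.5454]
phi = -(0.8961 - 0.3147 + 1.5454) = -2.1268
Step 2: Compute augmented objective.
t*f(x) = 8.52*14.32 = 122.0064
Total = 122.0064 - 2.1268 = 119.8796


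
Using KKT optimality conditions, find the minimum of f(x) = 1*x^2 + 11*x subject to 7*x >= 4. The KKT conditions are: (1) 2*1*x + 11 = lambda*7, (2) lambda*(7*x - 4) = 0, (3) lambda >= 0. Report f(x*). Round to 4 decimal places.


Step 1: Try lambda = 0 (constraint inactive).
x_unc = -11/(2*1) = -5.5
Check: 7*-5.5 = -38.5 < 4 -- violated!
Step 2: Constraint must be active: 7*x = 4
x* = 4/7 = 0.5714 (rounded; the exact value 4/7 is used below)
lambda = (2*1*(4/7) + 11)/7 = 1.7347
Step 3: Compute optimal value.
f(x*) = 1*(4/7)^2 + 11*(4/7) = 6.6122


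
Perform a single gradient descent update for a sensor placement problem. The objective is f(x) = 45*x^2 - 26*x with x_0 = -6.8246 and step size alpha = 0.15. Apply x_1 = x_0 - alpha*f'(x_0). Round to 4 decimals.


We compute the gradient at x_0 and apply the update.
f'(x) = 90*x - 26
f'(-6.8246) = 90*-6.8246 - 26 = -640.214
x_1 = -6.8246 - 0.15*-640.214 = 89.2075


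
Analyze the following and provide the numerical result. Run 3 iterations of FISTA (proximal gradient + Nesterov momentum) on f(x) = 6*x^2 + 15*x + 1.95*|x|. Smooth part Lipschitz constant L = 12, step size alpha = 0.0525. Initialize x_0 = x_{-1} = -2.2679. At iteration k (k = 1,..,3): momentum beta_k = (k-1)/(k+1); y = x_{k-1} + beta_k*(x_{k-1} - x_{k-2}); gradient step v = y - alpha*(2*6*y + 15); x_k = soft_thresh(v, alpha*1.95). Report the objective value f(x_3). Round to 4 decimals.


FISTA on f(x) = 6*x^2 + 15*x + 1.95*|x|
L = 12, alpha = 0.0525
Iteration 1: beta = 0.0, y = -2.2679 + 0.0*(-2.2679 + 2.2679) = -2.2679
  grad(y) = -12.2148, v = y - alpha*grad = -1.6266
  prox(v) = soft_thresh(-1.6266, 0.1024) = -1.5242
Iteration 2: beta = 0.3333, y = -1.5242 + 0.3333*(-1.5242 + 2.2679) = -1.2764
  grad(y) = -0.3164, v = y - alpha*grad = -1.2598
  prox(v) = soft_thresh(-1.2598, 0.1024) = -1.1574
Iteration 3: beta = 0.5, y = -1.1574 + 0.5*(-1.1574 + 1.5242) = -0.9739
  grad(y) = 3.3127, v = y - alpha*grad = -1.1479
  prox(v) = soft_thresh(-1.1479, 0.1024) = -1.0455
f(x_3) = 6*(-1.0455)^2 + 15*(-1.0455) + 1.95*|-1.0455| = -7.0853


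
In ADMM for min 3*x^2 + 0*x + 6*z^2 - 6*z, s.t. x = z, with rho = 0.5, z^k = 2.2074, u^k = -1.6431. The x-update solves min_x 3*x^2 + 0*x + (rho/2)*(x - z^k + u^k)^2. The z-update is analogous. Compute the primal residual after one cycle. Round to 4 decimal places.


ADMM iteration with rho = 0.5, z^k = 2.2074, u^k = -1.6431
Step 1: x-update.
Minimize 3*x^2 + 0*x + (0.5/2)*(x - 2.2074 - 1.6431)^2
FOC: (2*3 + 0.5)*x = 0 + 0.5*(2.2074 + 1.6431)
x^{k+1} = 0.2962
Step 2: z-update.
Minimize 6*z^2 - 6*z + (0.5/2)*(0.2962 - z - 1.6431)^2
FOC: (2*6 + 0.5)*z = 6 + 0.5*(0.2962 - 1.6431)
z^{k+1} = 0.4261
Step 3: u-update.
u^{k+1} = -1.6431 + 0.2962 - 0.4261 = -1.773
Step 4: Primal residual = |0.2962 - 0.4261| = 0.1299


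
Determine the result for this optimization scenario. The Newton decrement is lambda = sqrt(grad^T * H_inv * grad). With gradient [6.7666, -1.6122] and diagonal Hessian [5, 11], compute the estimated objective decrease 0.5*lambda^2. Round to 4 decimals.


Step 1: H is diagonal, so H^(-1) * g = [1.3533, -0.1466].
Step 2: g^T H^(-1) g = sum_i g_i^2 / H_ii
  = (6.7666)^2/5 + (-1.6122)^2/11
  = 9.1574 + 0.2363 = 9.3937
Step 3: Objective decrease = 0.5 * g^T H^(-1) g = 4.6968


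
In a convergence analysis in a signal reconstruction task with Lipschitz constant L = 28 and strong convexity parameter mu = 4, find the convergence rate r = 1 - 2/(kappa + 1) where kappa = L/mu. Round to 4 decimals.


Step 1: Compute the condition number.
kappa = L/mu = 28/4 = 7.0
Step 2: Compute the convergence rate.
r = 1 - 2/(kappa + 1) = 1 - 2*mu/(L + mu) = (L - mu)/(L + mu) = 24/32 = 0.75


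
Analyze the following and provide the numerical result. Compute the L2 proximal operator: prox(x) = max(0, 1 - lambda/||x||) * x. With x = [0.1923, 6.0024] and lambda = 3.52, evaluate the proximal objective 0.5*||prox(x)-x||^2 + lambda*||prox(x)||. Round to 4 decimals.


Step 1: Compute ||x||.
||x|| = 6.0055
Step 2: Compute scaling factor.
scale = max(0, 1 - 3.52/6.0055) = 0.4139
Step 3: prox(x) = [0.0796, 2.4842]
||prox(x)|| = 2.4855
Step 4: Proximal objective.
0.5*||prox-x||^2 = 6.1952
lambda*||prox|| = 8.749
Total = 14.9441


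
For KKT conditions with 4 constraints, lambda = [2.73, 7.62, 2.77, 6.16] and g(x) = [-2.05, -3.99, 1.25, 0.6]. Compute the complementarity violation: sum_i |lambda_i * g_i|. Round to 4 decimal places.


KKT complementary slackness check:
lambda_1 * g_1 = 2.73 * -2.05 = -5.5965
lambda_2 * g_2 = 7.62 * -3.99 = -30.4038
lambda_3 * g_3 = 2.77 * 1.25 = 3.4625
lambda_4 * g_4 = 6.16 * 0.6 = 3.696
Total violation = 5.5965 + 30.4038 + 3.4625 + 3.696 = 43.1588


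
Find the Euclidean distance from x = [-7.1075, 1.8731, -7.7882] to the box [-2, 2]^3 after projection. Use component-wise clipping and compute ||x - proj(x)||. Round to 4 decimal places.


Project each component onto [-2, 2].
clip(-7.1075) = -2.0, clip(1.8731) = 1.8731, clip(-7.7882) = -2.0
Projection = [-2.0, 1.8731, -2.0]
Squared diffs: [26.0866, 0.0, 33.5033]
Distance = sqrt(59.5899) = 7.7194


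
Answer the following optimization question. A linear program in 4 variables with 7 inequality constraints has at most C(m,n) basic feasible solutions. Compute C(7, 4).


Each vertex corresponds to some choice of n active constraints out of m, so the number of vertices is at most C(m, n) = m! / (n!(m-n)!).
m = 7, n = 4
Numerator: 7 * 6 * 5 * 4
Denominator: 4! = 24
C(7, 4) = 35


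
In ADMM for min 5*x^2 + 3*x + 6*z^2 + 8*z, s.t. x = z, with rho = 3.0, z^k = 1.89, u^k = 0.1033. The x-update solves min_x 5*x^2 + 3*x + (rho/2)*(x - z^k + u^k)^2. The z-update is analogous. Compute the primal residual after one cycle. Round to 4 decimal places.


ADMM iteration with rho = 3.0, z^k = 1.89, u^k = 0.1033
Step 1: x-update.
Minimize 5*x^2 + 3*x + (3.0/2)*(x - 1.89 + 0.1033)^2
FOC: (2*5 + 3.0)*x = -3 + 3.0*(1.89 - 0.1033)
x^{k+1} = 0.1815
Step 2: z-update.
Minimize 6*z^2 + 8*z + (3.0/2)*(0.1815 - z + 0.1033)^2
FOC: (2*6 + 3.0)*z = -8 + 3.0*(0.1815 + 0.1033)
z^{k+1} = -0.4764
Step 3: u-update.
u^{k+1} = 0.1033 + 0.1815 + 0.4764 = 0.7612
Step 4: Primal residual = |0.1815 + 0.4764| = 0.6579


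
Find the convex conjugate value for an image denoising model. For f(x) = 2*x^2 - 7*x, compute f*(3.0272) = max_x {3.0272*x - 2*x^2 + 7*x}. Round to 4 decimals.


f*(y) = sup_x {y*x - a*x^2 - b*x} = sup_x {(y-b)*x - a*x^2}
FOC: (y - b) - 2a*x = 0 => x* = (y - b)/(2a)
x* = (3.0272 + 7)/(2*2) = 2.5068
f*(3.0272) = (y-b)^2/(4a) = (3.0272 + 7)^2/(4*2)
= 100.5447/8 = 12.5681


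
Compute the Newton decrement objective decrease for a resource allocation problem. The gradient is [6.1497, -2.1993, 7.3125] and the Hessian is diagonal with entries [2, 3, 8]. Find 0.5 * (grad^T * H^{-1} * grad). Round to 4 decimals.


Step 1: H is diagonal, so H^(-1) * g = [3.0749, -0.7331, 0.9141].
Step 2: g^T H^(-1) g = sum_i g_i^2 / H_ii
  = (6.1497)^2/2 + (-2.1993)^2/3 + (7.3125)^2/8
  = 18.9094 + 1.6123 + 6.6841 = 27.2058
Step 3: Objective decrease = 0.5 * g^T H^(-1) g = 13.6029


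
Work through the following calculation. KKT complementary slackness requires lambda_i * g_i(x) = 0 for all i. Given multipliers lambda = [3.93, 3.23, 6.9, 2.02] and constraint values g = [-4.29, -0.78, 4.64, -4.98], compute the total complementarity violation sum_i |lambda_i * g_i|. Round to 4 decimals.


KKT complementary slackness check:
lambda_1 * g_1 = 3.93 * -4.29 = -16.8597
lambda_2 * g_2 = 3.23 * -0.78 = -2.5194
lambda_3 * g_3 = 6.9 * 4.64 = 32.016
lambda_4 * g_4 = 2.02 * -4.98 = -10.0596
Total violation = 16.8597 + 2.5194 + 32.016 + 10.0596 = 61.4547


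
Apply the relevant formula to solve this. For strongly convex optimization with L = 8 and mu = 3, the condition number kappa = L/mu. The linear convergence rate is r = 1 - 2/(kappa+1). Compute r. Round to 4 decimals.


Step 1: Compute the condition number.
kappa = L/mu = 8/3 = 2.6667
Step 2: Compute the convergence rate.
r = 1 - 2/(kappa + 1) = 1 - 2*mu/(L + mu) = (L - mu)/(L + mu) = 5/11 = 0.4545


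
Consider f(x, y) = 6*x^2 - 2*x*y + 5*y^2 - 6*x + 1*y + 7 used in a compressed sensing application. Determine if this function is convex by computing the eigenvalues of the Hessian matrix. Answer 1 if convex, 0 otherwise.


The Hessian of f(x,y) = 6*x^2 - 2*x*y + 5*y^2 - 6*x + 1*y + 7 is:
H = [[12, -2], [-2, 10]]
Trace = 12 + 10 = 22
Determinant = 12*10 - (-2)^2 = 116
Discriminant = (22)^2 - 4*116 = 20.0
Eigenvalues: lambda_1 = 8.7639, lambda_2 = 13.2361
The function is convex.

1


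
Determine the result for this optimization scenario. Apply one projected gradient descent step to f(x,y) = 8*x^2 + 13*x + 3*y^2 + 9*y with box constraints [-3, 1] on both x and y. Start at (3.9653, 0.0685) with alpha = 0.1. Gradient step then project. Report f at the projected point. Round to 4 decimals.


Step 1: Compute gradient at (3.9653, 0.0685).
grad_x = 2*8*3.9653 + 13 = 76.4448
grad_y = 2*3*0.0685 + 9 = 9.411
Step 2: Gradient step.
x_raw = 3.9653 - 0.1*76.4448 = -3.6792
y_raw = 0.0685 - 0.1*9.411 = -0.8726
Step 3: Project onto [-3, 1].
x_proj = clip(-3.6792) = -3.0
y_proj = clip(-0.8726) = -0.8726
Step 4: Evaluate f.
f(-3.0, -0.8726) = 27.4309


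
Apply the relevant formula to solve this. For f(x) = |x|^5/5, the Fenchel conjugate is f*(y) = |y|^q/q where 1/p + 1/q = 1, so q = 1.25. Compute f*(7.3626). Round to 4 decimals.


The conjugate exponent q satisfies 1/p + 1/q = 1.
p = 5, so q = 5/(5 - 1) = 1.25
|y|^q = 7.3626^1.25 = 12.128
f*(7.3626) = 12.128 / 1.25 = 9.7024


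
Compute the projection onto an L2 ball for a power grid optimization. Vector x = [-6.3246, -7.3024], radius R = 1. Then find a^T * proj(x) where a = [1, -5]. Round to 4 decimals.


Step 1: Compute ||x|| (intermediates to 6 decimals).
||x|| = sqrt((-6.3246)^2 + (-7.3024)^2) = 9.660518
Step 2: Project.
Since ||x|| > R, scale = R/||x|| = 1/9.660518 = 0.103514, proj(x) = scale * x
proj(x) = [-0.654685, -0.755901]
Step 3: Dot product.
a^T * proj(x) = 1*(-0.654685) - 5*(-0.755901) = 3.1248


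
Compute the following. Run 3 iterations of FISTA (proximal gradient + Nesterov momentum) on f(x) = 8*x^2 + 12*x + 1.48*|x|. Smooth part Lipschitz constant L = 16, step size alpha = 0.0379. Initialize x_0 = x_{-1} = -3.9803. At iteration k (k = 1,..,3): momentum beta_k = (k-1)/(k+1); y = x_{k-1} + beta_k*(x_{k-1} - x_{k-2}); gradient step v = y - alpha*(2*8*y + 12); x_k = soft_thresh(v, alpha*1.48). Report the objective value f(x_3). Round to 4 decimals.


FISTA on f(x) = 8*x^2 + 12*x + 1.48*|x|
L = 16, alpha = 0.0379
Iteration 1: beta = 0.0, y = -3.9803 + 0.0*(-3.9803 + 3.9803) = -3.9803
  grad(y) = -51.6848, v = y - alpha*grad = -2.0214
  prox(v) = soft_thresh(-2.0214, 0.0561) = -1.9654
Iteration 2: beta = 0.3333, y = -1.9654 + 0.3333*(-1.9654 + 3.9803) = -1.2937
  grad(y) = -8.6993, v = y - alpha*grad = -0.964
  prox(v) = soft_thresh(-0.964, 0.0561) = -0.9079
Iteration 3: beta = 0.5, y = -0.9079 + 0.5*(-0.9079 + 1.9654) = -0.3792
  grad(y) = 5.933, v = y - alpha*grad = -0.604
  prox(v) = soft_thresh(-0.604, 0.0561) = -0.548
f(x_3) = 8*(-0.548)^2 + 12*(-0.548) + 1.48*|-0.548| = -3.3625


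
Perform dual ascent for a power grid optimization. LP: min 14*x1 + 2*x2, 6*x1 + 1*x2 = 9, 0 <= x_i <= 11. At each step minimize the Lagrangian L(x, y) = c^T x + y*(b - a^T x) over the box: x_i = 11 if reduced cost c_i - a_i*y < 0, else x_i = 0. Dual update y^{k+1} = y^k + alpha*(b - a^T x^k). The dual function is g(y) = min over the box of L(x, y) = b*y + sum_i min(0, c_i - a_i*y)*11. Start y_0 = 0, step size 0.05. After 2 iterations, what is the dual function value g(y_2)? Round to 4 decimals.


Dual ascent for LP: min 14*x1 + 2*x2, 6*x1 + 1*x2 = 9, 0 <= x_i <= 11
Step 1: y^k = 0.0, reduced costs: (14.0, 2.0)
  x^k = (0.0, 0.0), subgradient = b - a^T x = 9.0
  y^{k+1} = 0.0 + 0.05*9.0 = 0.45
Step 2: y^k = 0.45, reduced costs: (11.3, 1.55)
  x^k = (0.0, 0.0), subgradient = b - a^T x = 9.0
  y^{k+1} = 0.45 + 0.05*9.0 = 0.9
Dual objective at y_2 = 0.9: reduced costs (8.6, 1.1), box minimizer x = (0.0, 0.0)
g(y_2) = b*y + (c1 - a1*y)*x1 + (c2 - a2*y)*x2 = 9*0.9 + 8.6*0.0 + 1.1*0.0 = 8.1 + 0.0 + 0.0 = 8.1


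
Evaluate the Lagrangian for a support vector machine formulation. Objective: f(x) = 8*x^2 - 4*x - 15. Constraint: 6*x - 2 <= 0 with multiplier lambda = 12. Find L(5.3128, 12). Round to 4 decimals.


Step 1: Evaluate f(x).
f(5.3128) = 8*5.3128^2 - 4*5.3128 - 15 = 189.5556
Step 2: Evaluate g(x).
g(5.3128) = 6*5.3128 - 2 = 29.8768
Step 3: Compute Lagrangian.
L = 189.5556 + 12*29.8768 = 548.0772


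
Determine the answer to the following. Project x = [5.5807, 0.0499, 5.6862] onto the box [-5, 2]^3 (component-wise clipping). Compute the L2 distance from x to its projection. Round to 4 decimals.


Project each component onto [-5, 2].
clip(5.5807) = 2.0, clip(0.0499) = 0.0499, clip(5.6862) = 2.0
Projection = [2.0, 0.0499, 2.0]
Squared diffs: [12.8214, 0.0, 13.5881]
Distance = sqrt(26.4095) = 5.139


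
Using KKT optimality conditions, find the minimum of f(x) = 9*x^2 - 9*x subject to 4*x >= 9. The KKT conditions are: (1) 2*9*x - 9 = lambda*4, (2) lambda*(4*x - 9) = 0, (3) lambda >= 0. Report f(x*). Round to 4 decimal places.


Step 1: Try lambda = 0 (constraint inactive).
x_unc = 9/(2*9) = 0.5
Check: 4*0.5 = 2.0 < 9 -- violated!
Step 2: Constraint must be active: 4*x = 9
x* = 9/4 = 2.25
lambda = (2*9*2.25 - 9)/4 = 7.875
Step 3: Compute optimal value.
f(x*) = 9*2.25^2 - 9*2.25 = 25.3125


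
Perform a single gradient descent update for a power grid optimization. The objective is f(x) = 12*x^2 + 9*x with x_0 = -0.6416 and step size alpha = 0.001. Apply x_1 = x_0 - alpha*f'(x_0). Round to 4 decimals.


We compute the gradient at x_0 and apply the update.
f'(x) = 24*x + 9
f'(-0.6416) = 24*-0.6416 + 9 = -6.3984
x_1 = -0.6416 - 0.001*-6.3984 = -0.6352


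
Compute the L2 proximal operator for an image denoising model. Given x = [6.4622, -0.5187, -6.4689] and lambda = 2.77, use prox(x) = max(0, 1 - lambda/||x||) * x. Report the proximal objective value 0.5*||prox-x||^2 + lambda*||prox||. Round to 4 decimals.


Step 1: Compute ||x||.
||x|| = 9.1584
Step 2: Compute scaling factor.
scale = max(0, 1 - 2.77/9.1584) = 0.6975
Step 3: prox(x) = [4.5077, -0.3618, -4.5123]
||prox(x)|| = 6.3884
Step 4: Proximal objective.
0.5*||prox-x||^2 = 3.8365
lambda*||prox|| = 17.6959
Total = 21.5322


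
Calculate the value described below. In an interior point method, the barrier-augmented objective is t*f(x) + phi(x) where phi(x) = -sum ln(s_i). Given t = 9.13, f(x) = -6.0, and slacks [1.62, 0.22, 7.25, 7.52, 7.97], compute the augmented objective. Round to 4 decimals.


Step 1: Compute log-barrier.
ln values: [0.4824, -1.5141, 1.981, 2.0176, 2.0757]
phi = -(0.4824 - 1.5141 + 1.981 + 2.0176 + 2.0757) = -5.0426
Step 2: Compute augmented objective.
t*f(x) = 9.13*-6.0 = -54.78
Total = -54.78 - 5.0426 = -59.8226


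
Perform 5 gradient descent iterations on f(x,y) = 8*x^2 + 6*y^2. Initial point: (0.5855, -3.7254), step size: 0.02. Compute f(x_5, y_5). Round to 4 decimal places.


Gradient descent on f(x,y) = 8*x^2 + 6*y^2.
Starting point: (0.5855, -3.7254), alpha = 0.02
Step 1: grad_x = 2*8*0.5855 = 9.368, grad_y = 2*6*-3.7254 = -44.7048
  x_1 = 0.5855 - 0.02*9.368 = 0.3981
  y_1 = -3.7254 - 0.02*-44.7048 = -2.8313
Step 2: grad_x = 2*8*0.3981 = 6.3702, grad_y = 2*6*-2.8313 = -33.9756
  x_2 = 0.3981 - 0.02*6.3702 = 0.2707
  y_2 = -2.8313 - 0.02*-33.9756 = -2.1518
Step 3: grad_x = 2*8*0.2707 = 4.3318, grad_y = 2*6*-2.1518 = -25.8215
  x_3 = 0.2707 - 0.02*4.3318 = 0.1841
  y_3 = -2.1518 - 0.02*-25.8215 = -1.6354
Step 4: grad_x = 2*8*0.1841 = 2.9456, grad_y = 2*6*-1.6354 = -19.6243
  x_4 = 0.1841 - 0.02*2.9456 = 0.1252
  y_4 = -1.6354 - 0.02*-19.6243 = -1.2429
Step 5: grad_x = 2*8*0.1252 = 2.003, grad_y = 2*6*-1.2429 = -14.9145
  x_5 = 0.1252 - 0.02*2.003 = 0.0851
  y_5 = -1.2429 - 0.02*-14.9145 = -0.9446
f(0.0851, -0.9446) = 8*0.0851^2 + 6*(-0.9446)^2 = 5.4114


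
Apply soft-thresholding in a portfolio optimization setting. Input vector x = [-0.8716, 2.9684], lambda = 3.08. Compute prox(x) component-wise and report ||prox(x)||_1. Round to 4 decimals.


Soft-thresholding with lambda = 3.08:
prox(-0.8716) = sign(-0.8716)*max(|-0.8716| - 3.08, 0) = 0.0
prox(2.9684) = sign(2.9684)*max(|2.9684| - 3.08, 0) = 0.0
prox(x) = [0.0, 0.0]
||prox(x)||_1 = 0.0 + 0.0 = 0.0


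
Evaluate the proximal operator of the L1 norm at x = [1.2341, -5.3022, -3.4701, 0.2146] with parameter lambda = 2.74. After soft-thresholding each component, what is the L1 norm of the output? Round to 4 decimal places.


Soft-thresholding with lambda = 2.74:
prox(1.2341) = sign(1.2341)*max(|1.2341| - 2.74, 0) = 0.0
prox(-5.3022) = sign(-5.3022)*max(|-5.3022| - 2.74, 0) = -2.5622
prox(-3.4701) = sign(-3.4701)*max(|-3.4701| - 2.74, 0) = -0.7301
prox(0.2146) = sign(0.2146)*max(|0.2146| - 2.74, 0) = 0.0
prox(x) = [0.0, -2.5622, -0.7301, 0.0]
||prox(x)||_1 = 0.0 + 2.5622 + 0.7301 + 0.0 = 3.2923


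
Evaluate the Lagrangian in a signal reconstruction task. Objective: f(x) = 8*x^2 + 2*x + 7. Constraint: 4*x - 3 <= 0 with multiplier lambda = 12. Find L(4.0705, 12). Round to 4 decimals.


Step 1: Evaluate f(x).
f(4.0705) = 8*4.0705^2 + 2*4.0705 + 7 = 147.6928
Step 2: Evaluate g(x).
g(4.0705) = 4*4.0705 - 3 = 13.282
Step 3: Compute Lagrangian.
L = 147.6928 + 12*13.282 = 307.0768


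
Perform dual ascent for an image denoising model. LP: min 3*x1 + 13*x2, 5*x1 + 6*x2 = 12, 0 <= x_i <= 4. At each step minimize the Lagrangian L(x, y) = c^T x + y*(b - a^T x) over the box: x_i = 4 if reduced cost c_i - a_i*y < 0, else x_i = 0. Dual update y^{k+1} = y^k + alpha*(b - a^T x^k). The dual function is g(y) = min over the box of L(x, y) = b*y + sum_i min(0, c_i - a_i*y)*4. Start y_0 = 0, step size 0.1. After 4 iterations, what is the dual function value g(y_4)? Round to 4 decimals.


Dual ascent for LP: min 3*x1 + 13*x2, 5*x1 + 6*x2 = 12, 0 <= x_i <= 4
Step 1: y^k = 0.0, reduced costs: (3.0, 13.0)
  x^k = (0.0, 0.0), subgradient = b - a^T x = 12.0
  y^{k+1} = 0.0 + 0.1*12.0 = 1.2
Step 2: y^k = 1.2, reduced costs: (-3.0, 5.8)
  x^k = (4.0, 0.0), subgradient = b - a^T x = -8.0
  y^{k+1} = 1.2 + 0.1*-8.0 = 0.4
Step 3: y^k = 0.4, reduced costs: (1.0, 10.6)
  x^k = (0.0, 0.0), subgradient = b - a^T x = 12.0
  y^{k+1} = 0.4 + 0.1*12.0 = 1.6
Step 4: y^k = 1.6, reduced costs: (-5.0, 3.4)
  x^k = (4.0, 0.0), subgradient = b - a^T x = -8.0
  y^{k+1} = 1.6 + 0.1*-8.0 = 0.8
Dual objective at y_4 = 0.8: reduced costs (-1.0, 8.2), box minimizer x = (4.0, 0.0)
g(y_4) = b*y + (c1 - a1*y)*x1 + (c2 - a2*y)*x2 = 12*0.8 + (-1.0)*4.0 + 8.2*0.0 = 9.6 - 4.0 + 0.0 = 5.6


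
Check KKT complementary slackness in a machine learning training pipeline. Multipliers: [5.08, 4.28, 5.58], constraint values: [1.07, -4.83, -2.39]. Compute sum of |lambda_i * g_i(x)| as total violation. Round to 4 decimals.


KKT complementary slackness check:
lambda_1 * g_1 = 5.08 * 1.07 = 5.4356
lambda_2 * g_2 = 4.28 * -4.83 = -20.6724
lambda_3 * g_3 = 5.58 * -2.39 = -13.3362
Total violation = 5.4356 + 20.6724 + 13.3362 = 39.4442


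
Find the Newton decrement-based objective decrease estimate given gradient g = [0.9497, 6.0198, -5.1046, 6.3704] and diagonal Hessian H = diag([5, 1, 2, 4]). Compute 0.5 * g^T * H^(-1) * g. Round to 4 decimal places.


Step 1: H is diagonal, so H^(-1) * g = [0.1899, 6.0198, -2.5523, 1.5926].
Step 2: g^T H^(-1) g = sum_i g_i^2 / H_ii
  = (0.9497)^2/5 + (6.0198)^2/1 + (-5.1046)^2/2 + (6.3704)^2/4
  = 0.1804 + 36.238 + 13.0285 + 10.1455 = 59.5923
Step 3: Objective decrease = 0.5 * g^T H^(-1) g = 29.7962


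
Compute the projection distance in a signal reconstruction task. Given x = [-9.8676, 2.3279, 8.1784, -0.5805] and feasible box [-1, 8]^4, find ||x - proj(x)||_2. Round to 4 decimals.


Project each component onto [-1, 8].
clip(-9.8676) = -1.0, clip(2.3279) = 2.3279, clip(8.1784) = 8.0, clip(-0.5805) = -0.5805
Projection = [-1.0, 2.3279, 8.0, -0.5805]
Squared diffs: [78.6343, 0.0, 0.0318, 0.0]
Distance = sqrt(78.6661) = 8.8694


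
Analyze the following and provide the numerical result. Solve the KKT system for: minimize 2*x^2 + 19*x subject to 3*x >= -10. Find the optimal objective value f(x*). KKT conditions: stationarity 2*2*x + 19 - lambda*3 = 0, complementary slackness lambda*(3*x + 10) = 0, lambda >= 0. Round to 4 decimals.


Step 1: Try lambda = 0 (constraint inactive).
x_unc = -19/(2*2) = -4.75
Check: 3*-4.75 = -14.25 < -10 -- violated!
Step 2: Constraint must be active: 3*x = -10
x* = -10/3 = -3.3333 (rounded; the exact value -10/3 is used below)
lambda = (2*2*(-10/3) + 19)/3 = 1.8889
Step 3: Compute optimal value.
f(x*) = 2*(-10/3)^2 + 19*(-10/3) = -41.1111


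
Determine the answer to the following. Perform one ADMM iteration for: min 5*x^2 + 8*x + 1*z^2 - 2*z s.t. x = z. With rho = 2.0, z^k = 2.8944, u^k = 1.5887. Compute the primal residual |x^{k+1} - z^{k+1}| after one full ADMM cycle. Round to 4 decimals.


ADMM iteration with rho = 2.0, z^k = 2.8944, u^k = 1.5887
Step 1: x-update.
Minimize 5*x^2 + 8*x + (2.0/2)*(x - 2.8944 + 1.5887)^2
FOC: (2*5 + 2.0)*x = -8 + 2.0*(2.8944 - 1.5887)
x^{k+1} = -0.4491
Step 2: z-update.
Minimize 1*z^2 - 2*z + (2.0/2)*(-0.4491 - z + 1.5887)^2
FOC: (2*1 + 2.0)*z = 2 + 2.0*(-0.4491 + 1.5887)
z^{k+1} = 1.0698
Step 3: u-update.
u^{k+1} = 1.5887 - 0.4491 - 1.0698 = 0.0698
Step 4: Primal residual = |-0.4491 - 1.0698| = 1.5189


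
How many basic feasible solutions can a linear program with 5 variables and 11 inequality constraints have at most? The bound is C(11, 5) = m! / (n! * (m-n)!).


Each vertex corresponds to some choice of n active constraints out of m, so the number of vertices is at most C(m, n) = m! / (n!(m-n)!).
m = 11, n = 5
Numerator: 11 * 10 * 9 * 8 * 7
Denominator: 5! = 120
C(11, 5) = 462


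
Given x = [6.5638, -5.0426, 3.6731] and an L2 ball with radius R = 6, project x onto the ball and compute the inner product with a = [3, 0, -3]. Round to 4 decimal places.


Step 1: Compute ||x|| (intermediates to 6 decimals).
||x|| = sqrt(6.5638^2 + (-5.0426)^2 + 3.6731^2) = 9.055548
Step 2: Project.
Since ||x|| > R, scale = R/||x|| = 6/9.055548 = 0.662577, proj(x) = scale * x
proj(x) = [4.349023, -3.341111, 2.433712]
Step 3: Dot product.
a^T * proj(x) = 3*4.349023 + 0*(-3.341111) - 3*2.433712 = 5.7459


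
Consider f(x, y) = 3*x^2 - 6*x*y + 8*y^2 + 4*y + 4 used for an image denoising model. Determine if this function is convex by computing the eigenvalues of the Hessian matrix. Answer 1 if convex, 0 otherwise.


The Hessian of f(x,y) = 3*x^2 - 6*x*y + 8*y^2 + 4*y + 4 is:
H = [[6, -6], [-6, 16]]
Trace = 6 + 16 = 22
Determinant = 6*16 - (-6)^2 = 60
Discriminant = (22)^2 - 4*60 = 244.0
Eigenvalues: lambda_1 = 3.1898, lambda_2 = 18.8102
The function is convex.

1


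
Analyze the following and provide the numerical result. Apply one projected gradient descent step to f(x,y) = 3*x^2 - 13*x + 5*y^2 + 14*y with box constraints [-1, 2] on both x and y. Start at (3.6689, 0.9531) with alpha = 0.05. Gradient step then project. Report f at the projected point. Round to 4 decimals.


Step 1: Compute gradient at (3.6689, 0.9531).
grad_x = 2*3*3.6689 - 13 = 9.0134
grad_y = 2*5*0.9531 + 14 = 23.531
Step 2: Gradient step.
x_raw = 3.6689 - 0.05*9.0134 = 3.2182
y_raw = 0.9531 - 0.05*23.531 = -0.2235
Step 3: Project onto [-1, 2].
x_proj = clip(3.2182) = 2.0
y_proj = clip(-0.2235) = -0.2235
Step 4: Evaluate f.
f(2.0, -0.2235) = -16.8787


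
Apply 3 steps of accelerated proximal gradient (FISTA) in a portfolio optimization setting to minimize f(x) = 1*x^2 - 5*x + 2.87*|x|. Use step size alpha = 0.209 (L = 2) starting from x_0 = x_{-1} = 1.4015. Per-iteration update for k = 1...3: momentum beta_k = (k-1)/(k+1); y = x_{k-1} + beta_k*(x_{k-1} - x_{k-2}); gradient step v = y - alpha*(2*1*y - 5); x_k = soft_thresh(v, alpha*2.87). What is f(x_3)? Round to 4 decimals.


FISTA on f(x) = 1*x^2 - 5*x + 2.87*|x|
L = 2, alpha = 0.209
Iteration 1: beta = 0.0, y = 1.4015 + 0.0*(1.4015 - 1.4015) = 1.4015
  grad(y) = -2.197, v = y - alpha*grad = 1.8607
  prox(v) = soft_thresh(1.8607, 0.5998) = 1.2608
Iteration 2: beta = 0.3333, y = 1.2608 + 0.3333*(1.2608 - 1.4015) = 1.214
  grad(y) = -2.5721, v = y - alpha*grad = 1.7515
  prox(v) = soft_thresh(1.7515, 0.5998) = 1.1517
Iteration 3: beta = 0.5, y = 1.1517 + 0.5*(1.1517 - 1.2608) = 1.0971
  grad(y) = -2.8058, v = y - alpha*grad = 1.6835
  prox(v) = soft_thresh(1.6835, 0.5998) = 1.0837
f(x_3) = 1*1.0837^2 - 5*1.0837 + 2.87*|1.0837| = -1.1339


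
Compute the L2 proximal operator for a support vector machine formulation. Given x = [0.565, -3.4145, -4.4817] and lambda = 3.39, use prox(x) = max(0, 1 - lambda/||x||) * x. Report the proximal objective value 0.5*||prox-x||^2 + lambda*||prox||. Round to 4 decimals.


Step 1: Compute ||x||.
||x|| = 5.6625
Step 2: Compute scaling factor.
scale = max(0, 1 - 3.39/5.6625) = 0.4013
Step 3: prox(x) = [0.2267, -1.3703, -1.7986]
||prox(x)|| = 2.2725
Step 4: Proximal objective.
0.5*||prox-x||^2 = 5.7461
lambda*||prox|| = 7.7038
Total = 13.4498


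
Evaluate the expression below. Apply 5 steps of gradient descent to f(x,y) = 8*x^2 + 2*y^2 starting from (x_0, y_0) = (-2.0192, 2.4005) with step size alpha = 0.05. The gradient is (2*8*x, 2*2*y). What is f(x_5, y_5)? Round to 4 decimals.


Gradient descent on f(x,y) = 8*x^2 + 2*y^2.
Starting point: (-2.0192, 2.4005), alpha = 0.05
Step 1: grad_x = 2*8*-2.0192 = -32.3072, grad_y = 2*2*2.4005 = 9.602
  x_1 = -2.0192 - 0.05*-32.3072 = -0.4038
  y_1 = 2.4005 - 0.05*9.602 = 1.9204
Step 2: grad_x = 2*8*-0.4038 = -6.4614, grad_y = 2*2*1.9204 = 7.6816
  x_2 = -0.4038 - 0.05*-6.4614 = -0.0808
  y_2 = 1.9204 - 0.05*7.6816 = 1.5363
Step 3: grad_x = 2*8*-0.0808 = -1.2923, grad_y = 2*2*1.5363 = 6.1453
  x_3 = -0.0808 - 0.05*-1.2923 = -0.0162
  y_3 = 1.5363 - 0.05*6.1453 = 1.2291
Step 4: grad_x = 2*8*-0.0162 = -0.2585, grad_y = 2*2*1.2291 = 4.9162
  x_4 = -0.0162 - 0.05*-0.2585 = -0.0032
  y_4 = 1.2291 - 0.05*4.9162 = 0.9832
Step 5: grad_x = 2*8*-0.0032 = -0.0517, grad_y = 2*2*0.9832 = 3.933
  x_5 = -0.0032 - 0.05*-0.0517 = -0.0006
  y_5 = 0.9832 - 0.05*3.933 = 0.7866
f(-0.0006, 0.7866) = 8*(-0.0006)^2 + 2*0.7866^2 = 1.2375


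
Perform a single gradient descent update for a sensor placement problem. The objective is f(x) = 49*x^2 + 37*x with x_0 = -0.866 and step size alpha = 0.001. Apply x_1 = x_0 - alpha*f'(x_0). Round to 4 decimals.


We compute the gradient at x_0 and apply the update.
f'(x) = 98*x + 37
f'(-0.866) = 98*-0.866 + 37 = -47.868
x_1 = -0.866 - 0.001*-47.868 = -0.8181


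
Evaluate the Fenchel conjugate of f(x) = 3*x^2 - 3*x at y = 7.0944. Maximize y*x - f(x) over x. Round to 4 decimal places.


f*(y) = sup_x {y*x - a*x^2 - b*x} = sup_x {(y-b)*x - a*x^2}
FOC: (y - b) - 2a*x = 0 => x* = (y - b)/(2a)
x* = (7.0944 + 3)/(2*3) = 1.6824
f*(7.0944) = (y-b)^2/(4a) = (7.0944 + 3)^2/(4*3)
= 101.8969/12 = 8.4914


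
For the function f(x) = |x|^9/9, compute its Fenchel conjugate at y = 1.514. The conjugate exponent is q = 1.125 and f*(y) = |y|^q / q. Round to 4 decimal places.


The conjugate exponent q satisfies 1/p + 1/q = 1.
p = 9, so q = 9/(9 - 1) = 1.125
|y|^q = 1.514^1.125 = 1.5946
f*(1.514) = 1.5946 / 1.125 = 1.4174


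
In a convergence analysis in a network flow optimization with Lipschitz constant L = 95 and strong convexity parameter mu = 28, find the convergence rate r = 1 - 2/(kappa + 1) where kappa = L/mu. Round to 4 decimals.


Step 1: Compute the condition number.
kappa = L/mu = 95/28 = 3.3929
Step 2: Compute the convergence rate.
r = 1 - 2/(kappa + 1) = 1 - 2*mu/(L + mu) = (L - mu)/(L + mu) = 67/123 = 0.5447


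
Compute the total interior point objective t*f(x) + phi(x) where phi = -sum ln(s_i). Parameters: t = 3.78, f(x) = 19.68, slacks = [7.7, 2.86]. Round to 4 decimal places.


Step 1: Compute log-barrier.
ln values: [2.0412, 1.0508]
phi = -(2.0412 + 1.0508) = -3.092
Step 2: Compute augmented objective.
t*f(x) = 3.78*19.68 = 74.3904
Total = 74.3904 - 3.092 = 71.2984


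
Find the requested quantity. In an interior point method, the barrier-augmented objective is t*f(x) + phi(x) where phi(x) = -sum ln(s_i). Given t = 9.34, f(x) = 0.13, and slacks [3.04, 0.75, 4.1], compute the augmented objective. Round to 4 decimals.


Step 1: Compute log-barrier.
ln values: [1.1119, -0.2877, 1.411]
phi = -(1.1119 - 0.2877 + 1.411) = -2.2352
Step 2: Compute augmented objective.
t*f(x) = 9.34*0.13 = 1.2142
Total = 1.2142 - 2.2352 = -1.021


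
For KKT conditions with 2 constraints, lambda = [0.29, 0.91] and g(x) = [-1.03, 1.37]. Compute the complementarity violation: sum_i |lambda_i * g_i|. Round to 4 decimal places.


KKT complementary slackness check:
lambda_1 * g_1 = 0.29 * -1.03 = -0.2987
lambda_2 * g_2 = 0.91 * 1.37 = 1.2467
Total violation = 0.2987 + 1.2467 = 1.5454


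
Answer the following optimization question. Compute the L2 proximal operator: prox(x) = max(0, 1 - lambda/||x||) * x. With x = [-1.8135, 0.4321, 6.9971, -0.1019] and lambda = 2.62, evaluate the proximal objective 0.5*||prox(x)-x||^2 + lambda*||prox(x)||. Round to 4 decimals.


Step 1: Compute ||x||.
||x|| = 7.2419
Step 2: Compute scaling factor.
scale = max(0, 1 - 2.62/7.2419) = 0.6382
Step 3: prox(x) = [-1.1574, 0.2758, 4.4657, -0.065]
||prox(x)|| = 4.6219
Step 4: Proximal objective.
0.5*||prox-x||^2 = 3.4322
lambda*||prox|| = 12.1094
Total = 15.5416


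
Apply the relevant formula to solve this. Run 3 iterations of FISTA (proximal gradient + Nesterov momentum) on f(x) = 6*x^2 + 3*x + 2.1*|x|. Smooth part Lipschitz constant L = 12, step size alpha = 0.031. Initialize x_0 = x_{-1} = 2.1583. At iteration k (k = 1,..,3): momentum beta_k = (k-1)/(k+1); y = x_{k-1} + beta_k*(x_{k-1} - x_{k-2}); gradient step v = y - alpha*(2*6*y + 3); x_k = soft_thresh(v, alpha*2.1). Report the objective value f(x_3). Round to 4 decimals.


FISTA on f(x) = 6*x^2 + 3*x + 2.1*|x|
L = 12, alpha = 0.031
Iteration 1: beta = 0.0, y = 2.1583 + 0.0*(2.1583 - 2.1583) = 2.1583
  grad(y) = 28.8996, v = y - alpha*grad = 1.2624
  prox(v) = soft_thresh(1.2624, 0.0651) = 1.1973
Iteration 2: beta = 0.3333, y = 1.1973 + 0.3333*(1.1973 - 2.1583) = 0.877
  grad(y) = 13.5238, v = y - alpha*grad = 0.4577
  prox(v) = soft_thresh(0.4577, 0.0651) = 0.3926
Iteration 3: beta = 0.5, y = 0.3926 + 0.5*(0.3926 - 1.1973) = -0.0097
  grad(y) = 2.8837, v = y - alpha*grad = -0.0991
  prox(v) = soft_thresh(-0.0991, 0.0651) = -0.034
f(x_3) = 6*(-0.034)^2 + 3*(-0.034) + 2.1*|-0.034| = -0.0237


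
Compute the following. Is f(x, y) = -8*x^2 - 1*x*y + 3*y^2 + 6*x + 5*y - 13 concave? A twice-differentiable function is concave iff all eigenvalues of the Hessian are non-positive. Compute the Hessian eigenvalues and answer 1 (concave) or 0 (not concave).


The Hessian of f(x,y) = -8*x^2 - 1*x*y + 3*y^2 + 6*x + 5*y - 13 is:
H = [[-16, -1], [-1, 6]]
Trace = -16 + 6 = -10
Determinant = -16*6 - (-1)^2 = -97
Discriminant = (-10)^2 - 4*-97 = 488.0
Eigenvalues: lambda_1 = -16.0454, lambda_2 = 6.0454
The function is not concave.

0


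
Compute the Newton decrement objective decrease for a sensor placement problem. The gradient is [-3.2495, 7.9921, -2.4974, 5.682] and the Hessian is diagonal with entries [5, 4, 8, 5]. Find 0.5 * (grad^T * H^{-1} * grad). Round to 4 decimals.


Step 1: H is diagonal, so H^(-1) * g = [-0.6499, 1.998, -0.3122, 1.1364].
Step 2: g^T H^(-1) g = sum_i g_i^2 / H_ii
  = (-3.2495)^2/5 + (7.9921)^2/4 + (-2.4974)^2/8 + (5.682)^2/5
  = 2.1119 + 15.9684 + 0.7796 + 6.457 = 25.3169
Step 3: Objective decrease = 0.5 * g^T H^(-1) g = 12.6585


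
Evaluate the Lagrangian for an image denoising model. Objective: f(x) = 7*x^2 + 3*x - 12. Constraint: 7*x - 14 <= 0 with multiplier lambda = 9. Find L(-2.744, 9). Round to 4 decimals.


Step 1: Evaluate f(x).
f(-2.744) = 7*(-2.744)^2 + 3*(-2.744) - 12 = 32.4748
Step 2: Evaluate g(x).
g(-2.744) = 7*-2.744 - 14 = -33.208
Step 3: Compute Lagrangian.
L = 32.4748 + 9*-33.208 = -266.3972


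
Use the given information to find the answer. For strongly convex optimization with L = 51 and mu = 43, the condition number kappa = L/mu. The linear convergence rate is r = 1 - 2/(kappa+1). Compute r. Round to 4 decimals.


Step 1: Compute the condition number.
kappa = L/mu = 51/43 = 1.186
Step 2: Compute the convergence rate.
r = 1 - 2/(kappa + 1) = 1 - 2*mu/(L + mu) = (L - mu)/(L + mu) = 8/94 = 0.0851


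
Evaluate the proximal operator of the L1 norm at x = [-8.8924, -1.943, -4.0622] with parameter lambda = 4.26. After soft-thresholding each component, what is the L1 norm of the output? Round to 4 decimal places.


Soft-thresholding with lambda = 4.26:
prox(-8.8924) = sign(-8.8924)*max(|-8.8924| - 4.26, 0) = -4.6324
prox(-1.943) = sign(-1.943)*max(|-1.943| - 4.26, 0) = 0.0
prox(-4.0622) = sign(-4.0622)*max(|-4.0622| - 4.26, 0) = 0.0
prox(x) = [-4.6324, 0.0, 0.0]
||prox(x)||_1 = 4.6324 + 0.0 + 0.0 = 4.6324


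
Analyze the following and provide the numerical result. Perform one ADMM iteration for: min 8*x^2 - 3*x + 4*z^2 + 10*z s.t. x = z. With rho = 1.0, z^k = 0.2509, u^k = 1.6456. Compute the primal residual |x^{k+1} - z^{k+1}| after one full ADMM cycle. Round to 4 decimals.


ADMM iteration with rho = 1.0, z^k = 0.2509, u^k = 1.6456
Step 1: x-update.
Minimize 8*x^2 - 3*x + (1.0/2)*(x - 0.2509 + 1.6456)^2
FOC: (2*8 + 1.0)*x = 3 + 1.0*(0.2509 - 1.6456)
x^{k+1} = 0.0944
Step 2: z-update.
Minimize 4*z^2 + 10*z + (1.0/2)*(0.0944 - z + 1.6456)^2
FOC: (2*4 + 1.0)*z = -10 + 1.0*(0.0944 + 1.6456)
z^{k+1} = -0.9178
Step 3: u-update.
u^{k+1} = 1.6456 + 0.0944 + 0.9178 = 2.6578
Step 4: Primal residual = |0.0944 + 0.9178| = 1.0122


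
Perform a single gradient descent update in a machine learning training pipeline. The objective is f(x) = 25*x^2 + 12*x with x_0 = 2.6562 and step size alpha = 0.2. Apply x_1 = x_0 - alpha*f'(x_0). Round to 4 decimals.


We compute the gradient at x_0 and apply the update.
f'(x) = 50*x + 12
f'(2.6562) = 50*2.6562 + 12 = 144.81
x_1 = 2.6562 - 0.2*144.81 = -26.3058


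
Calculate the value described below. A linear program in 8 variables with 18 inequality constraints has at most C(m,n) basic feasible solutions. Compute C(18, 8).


Each vertex corresponds to some choice of n active constraints out of m, so the number of vertices is at most C(m, n) = m! / (n!(m-n)!).
m = 18, n = 8
Numerator: 18 * 17 * 16 * 15 * 14 * 13 * 12 * 11
Denominator: 8! = 40320
C(18, 8) = 43758
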